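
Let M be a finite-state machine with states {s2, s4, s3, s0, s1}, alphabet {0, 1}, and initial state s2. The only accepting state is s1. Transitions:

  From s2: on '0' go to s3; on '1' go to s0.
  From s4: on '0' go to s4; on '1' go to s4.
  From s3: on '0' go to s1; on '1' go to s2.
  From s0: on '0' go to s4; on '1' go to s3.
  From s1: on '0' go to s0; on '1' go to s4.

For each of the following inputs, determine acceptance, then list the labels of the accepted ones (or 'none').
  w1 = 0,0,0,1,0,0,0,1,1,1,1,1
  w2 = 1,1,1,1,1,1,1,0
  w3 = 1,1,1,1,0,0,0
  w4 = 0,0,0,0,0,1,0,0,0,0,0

w1: Trace: s2 -0-> s3 -0-> s1 -0-> s0 -1-> s3 -0-> s1 -0-> s0 -0-> s4 -1-> s4 -1-> s4 -1-> s4 -1-> s4 -1-> s4  → end s4, rejected
w2: Trace: s2 -1-> s0 -1-> s3 -1-> s2 -1-> s0 -1-> s3 -1-> s2 -1-> s0 -0-> s4  → end s4, rejected
w3: Trace: s2 -1-> s0 -1-> s3 -1-> s2 -1-> s0 -0-> s4 -0-> s4 -0-> s4  → end s4, rejected
w4: Trace: s2 -0-> s3 -0-> s1 -0-> s0 -0-> s4 -0-> s4 -1-> s4 -0-> s4 -0-> s4 -0-> s4 -0-> s4 -0-> s4  → end s4, rejected

none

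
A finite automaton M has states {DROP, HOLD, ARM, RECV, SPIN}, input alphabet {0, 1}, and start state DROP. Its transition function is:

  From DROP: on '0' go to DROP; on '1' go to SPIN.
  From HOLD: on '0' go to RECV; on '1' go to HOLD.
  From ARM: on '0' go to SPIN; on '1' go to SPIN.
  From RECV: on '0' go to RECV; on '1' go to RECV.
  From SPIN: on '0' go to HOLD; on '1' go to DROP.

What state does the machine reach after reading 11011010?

HOLD

DROP → SPIN → DROP → DROP → SPIN → DROP → DROP → SPIN → HOLD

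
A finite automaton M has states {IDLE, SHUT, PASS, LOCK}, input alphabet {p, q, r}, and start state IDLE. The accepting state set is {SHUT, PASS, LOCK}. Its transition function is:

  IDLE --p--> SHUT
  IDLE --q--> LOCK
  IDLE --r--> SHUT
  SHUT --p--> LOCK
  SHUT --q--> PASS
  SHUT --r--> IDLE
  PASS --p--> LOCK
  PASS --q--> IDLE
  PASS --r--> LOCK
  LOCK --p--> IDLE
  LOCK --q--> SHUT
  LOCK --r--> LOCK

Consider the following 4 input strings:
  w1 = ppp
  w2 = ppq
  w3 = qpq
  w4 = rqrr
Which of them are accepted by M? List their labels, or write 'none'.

w1: IDLE → SHUT → LOCK → IDLE  → end IDLE, rejected
w2: IDLE → SHUT → LOCK → SHUT  → end SHUT, accepted
w3: IDLE → LOCK → IDLE → LOCK  → end LOCK, accepted
w4: IDLE → SHUT → PASS → LOCK → LOCK  → end LOCK, accepted

w2, w3, w4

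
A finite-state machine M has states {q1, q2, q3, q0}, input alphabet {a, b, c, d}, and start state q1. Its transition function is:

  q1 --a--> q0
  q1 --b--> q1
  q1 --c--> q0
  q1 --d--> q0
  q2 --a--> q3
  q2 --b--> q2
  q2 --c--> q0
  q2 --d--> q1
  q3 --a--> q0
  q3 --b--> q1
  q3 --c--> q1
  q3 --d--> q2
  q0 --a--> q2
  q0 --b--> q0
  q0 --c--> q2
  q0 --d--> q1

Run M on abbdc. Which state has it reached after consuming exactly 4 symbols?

Trace: q1 -a-> q0 -b-> q0 -b-> q0 -d-> q1
After 4 symbols: q1.

q1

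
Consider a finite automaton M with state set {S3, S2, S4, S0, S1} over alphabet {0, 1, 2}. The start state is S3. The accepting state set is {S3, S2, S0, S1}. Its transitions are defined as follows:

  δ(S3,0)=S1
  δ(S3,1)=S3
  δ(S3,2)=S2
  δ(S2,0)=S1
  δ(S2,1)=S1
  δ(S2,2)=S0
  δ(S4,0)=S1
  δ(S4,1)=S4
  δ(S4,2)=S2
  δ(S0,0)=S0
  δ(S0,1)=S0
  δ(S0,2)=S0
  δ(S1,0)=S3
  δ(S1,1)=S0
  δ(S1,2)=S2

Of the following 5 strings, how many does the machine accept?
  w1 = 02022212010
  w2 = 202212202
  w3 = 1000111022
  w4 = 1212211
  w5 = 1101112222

w1: S3 → S1 → S2 → S1 → S2 → S0 → S0 → S0 → S0 → S0 → S0 → S0  → end S0, accepted
w2: S3 → S2 → S1 → S2 → S0 → S0 → S0 → S0 → S0 → S0  → end S0, accepted
w3: S3 → S3 → S1 → S3 → S1 → S0 → S0 → S0 → S0 → S0 → S0  → end S0, accepted
w4: S3 → S3 → S2 → S1 → S2 → S0 → S0 → S0  → end S0, accepted
w5: S3 → S3 → S3 → S1 → S0 → S0 → S0 → S0 → S0 → S0 → S0  → end S0, accepted

5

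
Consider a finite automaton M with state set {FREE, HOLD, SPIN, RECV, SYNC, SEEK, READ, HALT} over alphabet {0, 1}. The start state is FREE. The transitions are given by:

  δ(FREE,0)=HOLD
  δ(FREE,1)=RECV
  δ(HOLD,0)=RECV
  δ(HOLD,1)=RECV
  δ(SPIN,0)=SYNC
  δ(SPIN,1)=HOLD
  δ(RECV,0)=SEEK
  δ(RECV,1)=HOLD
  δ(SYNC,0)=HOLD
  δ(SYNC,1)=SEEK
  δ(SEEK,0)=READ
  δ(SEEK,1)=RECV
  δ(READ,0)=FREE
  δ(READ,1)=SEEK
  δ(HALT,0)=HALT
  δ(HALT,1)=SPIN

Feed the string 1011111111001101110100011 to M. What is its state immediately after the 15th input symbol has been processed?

RECV

Trace: FREE -1-> RECV -0-> SEEK -1-> RECV -1-> HOLD -1-> RECV -1-> HOLD -1-> RECV -1-> HOLD -1-> RECV -1-> HOLD -0-> RECV -0-> SEEK -1-> RECV -1-> HOLD -0-> RECV
After 15 symbols: RECV.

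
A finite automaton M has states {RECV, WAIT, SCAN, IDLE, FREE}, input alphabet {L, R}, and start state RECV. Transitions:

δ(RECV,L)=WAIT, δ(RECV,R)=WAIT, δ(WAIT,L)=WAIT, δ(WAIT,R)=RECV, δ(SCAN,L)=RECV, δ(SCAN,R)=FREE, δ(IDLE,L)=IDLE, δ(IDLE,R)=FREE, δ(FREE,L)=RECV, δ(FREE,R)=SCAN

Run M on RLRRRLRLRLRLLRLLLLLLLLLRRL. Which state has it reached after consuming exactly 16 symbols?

WAIT

RECV → WAIT → WAIT → RECV → WAIT → RECV → WAIT → RECV → WAIT → RECV → WAIT → RECV → WAIT → WAIT → RECV → WAIT → WAIT
After 16 symbols: WAIT.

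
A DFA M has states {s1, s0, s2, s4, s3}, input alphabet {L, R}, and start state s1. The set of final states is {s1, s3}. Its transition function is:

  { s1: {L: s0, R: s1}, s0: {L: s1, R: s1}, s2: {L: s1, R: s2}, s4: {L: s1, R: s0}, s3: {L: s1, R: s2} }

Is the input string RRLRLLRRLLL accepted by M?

No

Trace: s1 -R-> s1 -R-> s1 -L-> s0 -R-> s1 -L-> s0 -L-> s1 -R-> s1 -R-> s1 -L-> s0 -L-> s1 -L-> s0
End state s0 is not accepting.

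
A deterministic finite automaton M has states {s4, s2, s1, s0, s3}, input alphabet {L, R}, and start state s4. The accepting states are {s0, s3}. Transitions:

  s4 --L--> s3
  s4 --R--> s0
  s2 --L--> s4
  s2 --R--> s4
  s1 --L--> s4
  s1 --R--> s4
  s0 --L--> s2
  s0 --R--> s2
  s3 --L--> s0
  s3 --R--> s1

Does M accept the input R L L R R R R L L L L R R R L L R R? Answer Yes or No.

s4 → s0 → s2 → s4 → s0 → s2 → s4 → s0 → s2 → s4 → s3 → s0 → s2 → s4 → s0 → s2 → s4 → s0 → s2
End state s2 is not accepting.

No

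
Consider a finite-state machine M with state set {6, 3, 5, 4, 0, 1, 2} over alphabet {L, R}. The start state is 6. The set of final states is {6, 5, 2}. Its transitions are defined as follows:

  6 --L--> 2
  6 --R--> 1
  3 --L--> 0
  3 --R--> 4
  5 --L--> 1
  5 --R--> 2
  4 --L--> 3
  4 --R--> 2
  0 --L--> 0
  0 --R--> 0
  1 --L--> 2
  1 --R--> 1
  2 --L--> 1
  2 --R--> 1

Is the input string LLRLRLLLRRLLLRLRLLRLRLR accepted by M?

No

Trace: 6 -L-> 2 -L-> 1 -R-> 1 -L-> 2 -R-> 1 -L-> 2 -L-> 1 -L-> 2 -R-> 1 -R-> 1 -L-> 2 -L-> 1 -L-> 2 -R-> 1 -L-> 2 -R-> 1 -L-> 2 -L-> 1 -R-> 1 -L-> 2 -R-> 1 -L-> 2 -R-> 1
End state 1 is not accepting.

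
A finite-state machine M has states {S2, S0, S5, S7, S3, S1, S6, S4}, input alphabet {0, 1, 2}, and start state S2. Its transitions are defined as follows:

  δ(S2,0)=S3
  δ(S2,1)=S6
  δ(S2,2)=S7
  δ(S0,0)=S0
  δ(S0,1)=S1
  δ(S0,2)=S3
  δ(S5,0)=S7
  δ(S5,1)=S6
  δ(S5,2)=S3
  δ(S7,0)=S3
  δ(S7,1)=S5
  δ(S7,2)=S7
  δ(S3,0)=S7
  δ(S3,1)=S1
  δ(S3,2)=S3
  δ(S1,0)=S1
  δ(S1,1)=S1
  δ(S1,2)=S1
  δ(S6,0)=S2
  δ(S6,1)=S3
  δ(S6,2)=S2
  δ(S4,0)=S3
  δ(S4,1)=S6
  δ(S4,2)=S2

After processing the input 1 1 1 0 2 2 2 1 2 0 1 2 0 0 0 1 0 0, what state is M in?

S1

S2 → S6 → S3 → S1 → S1 → S1 → S1 → S1 → S1 → S1 → S1 → S1 → S1 → S1 → S1 → S1 → S1 → S1 → S1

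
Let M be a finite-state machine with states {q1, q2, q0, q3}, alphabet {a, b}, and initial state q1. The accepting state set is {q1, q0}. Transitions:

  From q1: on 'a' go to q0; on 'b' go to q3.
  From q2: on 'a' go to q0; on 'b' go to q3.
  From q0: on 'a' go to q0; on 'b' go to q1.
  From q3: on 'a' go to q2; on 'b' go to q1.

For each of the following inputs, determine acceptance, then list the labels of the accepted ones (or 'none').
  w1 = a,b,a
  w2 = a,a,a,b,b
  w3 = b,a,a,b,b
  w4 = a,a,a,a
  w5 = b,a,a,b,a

w1, w4, w5

w1: q1 → q0 → q1 → q0  → end q0, accepted
w2: q1 → q0 → q0 → q0 → q1 → q3  → end q3, rejected
w3: q1 → q3 → q2 → q0 → q1 → q3  → end q3, rejected
w4: q1 → q0 → q0 → q0 → q0  → end q0, accepted
w5: q1 → q3 → q2 → q0 → q1 → q0  → end q0, accepted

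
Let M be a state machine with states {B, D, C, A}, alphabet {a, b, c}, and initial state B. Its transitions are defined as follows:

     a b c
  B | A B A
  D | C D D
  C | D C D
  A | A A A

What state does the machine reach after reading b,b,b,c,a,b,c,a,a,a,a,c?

start at B
read 'b': B → B
read 'b': B → B
read 'b': B → B
read 'c': B → A
read 'a': A → A
read 'b': A → A
read 'c': A → A
read 'a': A → A
read 'a': A → A
read 'a': A → A
read 'a': A → A
read 'c': A → A

A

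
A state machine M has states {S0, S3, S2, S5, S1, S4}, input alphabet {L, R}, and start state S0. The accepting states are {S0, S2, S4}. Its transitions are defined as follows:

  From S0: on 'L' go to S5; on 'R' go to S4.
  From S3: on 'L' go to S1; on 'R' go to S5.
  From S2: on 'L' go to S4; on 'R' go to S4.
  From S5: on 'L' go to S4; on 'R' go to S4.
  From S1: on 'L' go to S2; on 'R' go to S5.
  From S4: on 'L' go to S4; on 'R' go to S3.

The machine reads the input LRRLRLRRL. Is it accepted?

Trace: S0 -L-> S5 -R-> S4 -R-> S3 -L-> S1 -R-> S5 -L-> S4 -R-> S3 -R-> S5 -L-> S4
End state S4 is accepting.

Yes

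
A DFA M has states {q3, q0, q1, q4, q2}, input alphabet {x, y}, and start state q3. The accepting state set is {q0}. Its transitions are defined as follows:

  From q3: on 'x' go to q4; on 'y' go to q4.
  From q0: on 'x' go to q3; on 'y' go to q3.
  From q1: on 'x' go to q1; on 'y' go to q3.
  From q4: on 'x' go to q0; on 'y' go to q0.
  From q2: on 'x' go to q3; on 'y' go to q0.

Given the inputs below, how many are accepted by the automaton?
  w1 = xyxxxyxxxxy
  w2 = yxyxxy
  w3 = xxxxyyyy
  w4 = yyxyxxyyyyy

w1:
  start at q3
  read 'x': q3 → q4
  read 'y': q4 → q0
  read 'x': q0 → q3
  read 'x': q3 → q4
  read 'x': q4 → q0
  read 'y': q0 → q3
  read 'x': q3 → q4
  read 'x': q4 → q0
  read 'x': q0 → q3
  read 'x': q3 → q4
  read 'y': q4 → q0
  end q0, accepted
w2:
  start at q3
  read 'y': q3 → q4
  read 'x': q4 → q0
  read 'y': q0 → q3
  read 'x': q3 → q4
  read 'x': q4 → q0
  read 'y': q0 → q3
  end q3, rejected
w3:
  start at q3
  read 'x': q3 → q4
  read 'x': q4 → q0
  read 'x': q0 → q3
  read 'x': q3 → q4
  read 'y': q4 → q0
  read 'y': q0 → q3
  read 'y': q3 → q4
  read 'y': q4 → q0
  end q0, accepted
w4:
  start at q3
  read 'y': q3 → q4
  read 'y': q4 → q0
  read 'x': q0 → q3
  read 'y': q3 → q4
  read 'x': q4 → q0
  read 'x': q0 → q3
  read 'y': q3 → q4
  read 'y': q4 → q0
  read 'y': q0 → q3
  read 'y': q3 → q4
  read 'y': q4 → q0
  end q0, accepted

3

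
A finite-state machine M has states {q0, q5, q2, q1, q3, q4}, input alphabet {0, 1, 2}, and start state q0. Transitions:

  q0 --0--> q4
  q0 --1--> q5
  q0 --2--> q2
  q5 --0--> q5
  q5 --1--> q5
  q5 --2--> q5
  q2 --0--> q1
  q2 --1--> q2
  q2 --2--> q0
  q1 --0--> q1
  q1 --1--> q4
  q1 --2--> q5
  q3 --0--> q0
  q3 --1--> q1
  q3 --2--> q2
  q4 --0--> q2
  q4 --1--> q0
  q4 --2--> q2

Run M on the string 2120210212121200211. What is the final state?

q5

Trace: q0 -2-> q2 -1-> q2 -2-> q0 -0-> q4 -2-> q2 -1-> q2 -0-> q1 -2-> q5 -1-> q5 -2-> q5 -1-> q5 -2-> q5 -1-> q5 -2-> q5 -0-> q5 -0-> q5 -2-> q5 -1-> q5 -1-> q5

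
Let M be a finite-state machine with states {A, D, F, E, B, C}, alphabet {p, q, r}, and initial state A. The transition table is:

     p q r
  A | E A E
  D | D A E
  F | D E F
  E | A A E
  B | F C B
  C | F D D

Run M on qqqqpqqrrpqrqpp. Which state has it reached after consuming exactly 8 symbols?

A → A → A → A → A → E → A → A → E
After 8 symbols: E.

E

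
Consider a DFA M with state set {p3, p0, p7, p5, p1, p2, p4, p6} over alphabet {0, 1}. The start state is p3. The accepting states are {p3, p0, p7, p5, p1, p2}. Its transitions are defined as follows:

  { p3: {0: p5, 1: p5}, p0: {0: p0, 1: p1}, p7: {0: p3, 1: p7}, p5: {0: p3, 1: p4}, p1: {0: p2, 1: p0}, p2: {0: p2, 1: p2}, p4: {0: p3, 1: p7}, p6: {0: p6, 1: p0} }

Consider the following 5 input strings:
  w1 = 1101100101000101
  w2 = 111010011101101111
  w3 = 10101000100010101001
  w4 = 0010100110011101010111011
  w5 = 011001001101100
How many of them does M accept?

w1: Trace: p3 -1-> p5 -1-> p4 -0-> p3 -1-> p5 -1-> p4 -0-> p3 -0-> p5 -1-> p4 -0-> p3 -1-> p5 -0-> p3 -0-> p5 -0-> p3 -1-> p5 -0-> p3 -1-> p5  → end p5, accepted
w2: Trace: p3 -1-> p5 -1-> p4 -1-> p7 -0-> p3 -1-> p5 -0-> p3 -0-> p5 -1-> p4 -1-> p7 -1-> p7 -0-> p3 -1-> p5 -1-> p4 -0-> p3 -1-> p5 -1-> p4 -1-> p7 -1-> p7  → end p7, accepted
w3: Trace: p3 -1-> p5 -0-> p3 -1-> p5 -0-> p3 -1-> p5 -0-> p3 -0-> p5 -0-> p3 -1-> p5 -0-> p3 -0-> p5 -0-> p3 -1-> p5 -0-> p3 -1-> p5 -0-> p3 -1-> p5 -0-> p3 -0-> p5 -1-> p4  → end p4, rejected
w4: Trace: p3 -0-> p5 -0-> p3 -1-> p5 -0-> p3 -1-> p5 -0-> p3 -0-> p5 -1-> p4 -1-> p7 -0-> p3 -0-> p5 -1-> p4 -1-> p7 -1-> p7 -0-> p3 -1-> p5 -0-> p3 -1-> p5 -0-> p3 -1-> p5 -1-> p4 -1-> p7 -0-> p3 -1-> p5 -1-> p4  → end p4, rejected
w5: Trace: p3 -0-> p5 -1-> p4 -1-> p7 -0-> p3 -0-> p5 -1-> p4 -0-> p3 -0-> p5 -1-> p4 -1-> p7 -0-> p3 -1-> p5 -1-> p4 -0-> p3 -0-> p5  → end p5, accepted

3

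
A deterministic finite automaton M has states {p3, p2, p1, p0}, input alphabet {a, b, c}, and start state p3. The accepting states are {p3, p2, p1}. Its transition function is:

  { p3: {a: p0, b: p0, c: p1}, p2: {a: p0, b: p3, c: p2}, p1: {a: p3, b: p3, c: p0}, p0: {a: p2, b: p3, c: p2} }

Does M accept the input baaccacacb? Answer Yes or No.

Trace: p3 -b-> p0 -a-> p2 -a-> p0 -c-> p2 -c-> p2 -a-> p0 -c-> p2 -a-> p0 -c-> p2 -b-> p3
End state p3 is accepting.

Yes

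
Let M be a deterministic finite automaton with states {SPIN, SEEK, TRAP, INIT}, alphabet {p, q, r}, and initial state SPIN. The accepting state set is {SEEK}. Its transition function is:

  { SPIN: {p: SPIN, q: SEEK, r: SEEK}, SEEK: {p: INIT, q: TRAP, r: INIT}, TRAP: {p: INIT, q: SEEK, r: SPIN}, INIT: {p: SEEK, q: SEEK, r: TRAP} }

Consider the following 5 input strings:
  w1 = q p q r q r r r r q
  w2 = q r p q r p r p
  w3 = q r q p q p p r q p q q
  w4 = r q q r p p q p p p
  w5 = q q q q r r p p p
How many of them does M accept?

w1: Trace: SPIN -q-> SEEK -p-> INIT -q-> SEEK -r-> INIT -q-> SEEK -r-> INIT -r-> TRAP -r-> SPIN -r-> SEEK -q-> TRAP  → end TRAP, rejected
w2: Trace: SPIN -q-> SEEK -r-> INIT -p-> SEEK -q-> TRAP -r-> SPIN -p-> SPIN -r-> SEEK -p-> INIT  → end INIT, rejected
w3: Trace: SPIN -q-> SEEK -r-> INIT -q-> SEEK -p-> INIT -q-> SEEK -p-> INIT -p-> SEEK -r-> INIT -q-> SEEK -p-> INIT -q-> SEEK -q-> TRAP  → end TRAP, rejected
w4: Trace: SPIN -r-> SEEK -q-> TRAP -q-> SEEK -r-> INIT -p-> SEEK -p-> INIT -q-> SEEK -p-> INIT -p-> SEEK -p-> INIT  → end INIT, rejected
w5: Trace: SPIN -q-> SEEK -q-> TRAP -q-> SEEK -q-> TRAP -r-> SPIN -r-> SEEK -p-> INIT -p-> SEEK -p-> INIT  → end INIT, rejected

0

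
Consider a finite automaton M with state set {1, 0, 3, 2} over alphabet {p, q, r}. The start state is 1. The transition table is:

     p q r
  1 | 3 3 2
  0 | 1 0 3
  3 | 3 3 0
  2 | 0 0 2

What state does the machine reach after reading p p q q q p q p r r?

Trace: 1 -p-> 3 -p-> 3 -q-> 3 -q-> 3 -q-> 3 -p-> 3 -q-> 3 -p-> 3 -r-> 0 -r-> 3

3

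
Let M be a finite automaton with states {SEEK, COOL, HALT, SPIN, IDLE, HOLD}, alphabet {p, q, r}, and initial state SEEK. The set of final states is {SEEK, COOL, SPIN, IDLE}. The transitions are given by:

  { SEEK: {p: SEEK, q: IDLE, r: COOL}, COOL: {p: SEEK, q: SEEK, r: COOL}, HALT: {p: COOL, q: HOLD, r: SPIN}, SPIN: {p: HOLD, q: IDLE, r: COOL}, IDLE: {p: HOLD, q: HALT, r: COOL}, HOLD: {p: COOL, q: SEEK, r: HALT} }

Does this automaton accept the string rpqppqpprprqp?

Trace: SEEK -r-> COOL -p-> SEEK -q-> IDLE -p-> HOLD -p-> COOL -q-> SEEK -p-> SEEK -p-> SEEK -r-> COOL -p-> SEEK -r-> COOL -q-> SEEK -p-> SEEK
End state SEEK is accepting.

Yes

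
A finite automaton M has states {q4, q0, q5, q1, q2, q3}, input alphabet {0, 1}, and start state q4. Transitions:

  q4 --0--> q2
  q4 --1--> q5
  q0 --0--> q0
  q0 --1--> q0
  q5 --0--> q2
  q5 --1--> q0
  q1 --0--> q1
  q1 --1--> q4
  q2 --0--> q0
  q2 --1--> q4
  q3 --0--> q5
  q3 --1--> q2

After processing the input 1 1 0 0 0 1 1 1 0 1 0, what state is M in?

q0

q4 → q5 → q0 → q0 → q0 → q0 → q0 → q0 → q0 → q0 → q0 → q0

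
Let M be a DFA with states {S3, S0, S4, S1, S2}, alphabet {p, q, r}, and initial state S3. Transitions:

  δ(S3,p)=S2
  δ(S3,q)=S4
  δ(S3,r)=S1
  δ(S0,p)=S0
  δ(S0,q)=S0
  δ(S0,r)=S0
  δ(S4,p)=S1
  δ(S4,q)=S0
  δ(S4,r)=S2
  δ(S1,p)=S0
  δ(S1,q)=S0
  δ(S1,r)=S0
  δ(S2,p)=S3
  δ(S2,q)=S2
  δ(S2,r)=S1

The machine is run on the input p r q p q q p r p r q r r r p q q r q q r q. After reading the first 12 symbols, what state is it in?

S0

Trace: S3 -p-> S2 -r-> S1 -q-> S0 -p-> S0 -q-> S0 -q-> S0 -p-> S0 -r-> S0 -p-> S0 -r-> S0 -q-> S0 -r-> S0
After 12 symbols: S0.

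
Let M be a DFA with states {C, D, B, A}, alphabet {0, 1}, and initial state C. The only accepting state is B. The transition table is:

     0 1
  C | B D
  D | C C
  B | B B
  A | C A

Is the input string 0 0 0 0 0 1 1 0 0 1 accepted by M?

Trace: C -0-> B -0-> B -0-> B -0-> B -0-> B -1-> B -1-> B -0-> B -0-> B -1-> B
End state B is accepting.

Yes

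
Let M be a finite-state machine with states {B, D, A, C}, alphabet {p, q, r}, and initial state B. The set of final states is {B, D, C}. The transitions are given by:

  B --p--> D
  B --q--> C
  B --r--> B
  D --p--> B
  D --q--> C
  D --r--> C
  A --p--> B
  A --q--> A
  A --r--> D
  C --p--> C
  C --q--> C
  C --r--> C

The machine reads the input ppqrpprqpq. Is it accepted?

Trace: B -p-> D -p-> B -q-> C -r-> C -p-> C -p-> C -r-> C -q-> C -p-> C -q-> C
End state C is accepting.

Yes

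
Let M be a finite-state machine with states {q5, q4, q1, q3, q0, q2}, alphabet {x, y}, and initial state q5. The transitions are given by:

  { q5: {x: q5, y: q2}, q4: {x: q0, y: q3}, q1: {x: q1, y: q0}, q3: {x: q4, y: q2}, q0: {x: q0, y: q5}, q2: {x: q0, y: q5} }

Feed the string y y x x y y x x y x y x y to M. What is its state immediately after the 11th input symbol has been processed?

start at q5
read 'y': q5 → q2
read 'y': q2 → q5
read 'x': q5 → q5
read 'x': q5 → q5
read 'y': q5 → q2
read 'y': q2 → q5
read 'x': q5 → q5
read 'x': q5 → q5
read 'y': q5 → q2
read 'x': q2 → q0
read 'y': q0 → q5
After 11 symbols: q5.

q5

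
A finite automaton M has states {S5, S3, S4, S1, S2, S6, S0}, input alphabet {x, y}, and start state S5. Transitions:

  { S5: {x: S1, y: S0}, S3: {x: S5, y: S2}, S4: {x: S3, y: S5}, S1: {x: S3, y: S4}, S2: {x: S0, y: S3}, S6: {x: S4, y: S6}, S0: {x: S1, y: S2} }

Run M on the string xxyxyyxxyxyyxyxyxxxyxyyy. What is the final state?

S5 → S1 → S3 → S2 → S0 → S2 → S3 → S5 → S1 → S4 → S3 → S2 → S3 → S5 → S0 → S1 → S4 → S3 → S5 → S1 → S4 → S3 → S2 → S3 → S2

S2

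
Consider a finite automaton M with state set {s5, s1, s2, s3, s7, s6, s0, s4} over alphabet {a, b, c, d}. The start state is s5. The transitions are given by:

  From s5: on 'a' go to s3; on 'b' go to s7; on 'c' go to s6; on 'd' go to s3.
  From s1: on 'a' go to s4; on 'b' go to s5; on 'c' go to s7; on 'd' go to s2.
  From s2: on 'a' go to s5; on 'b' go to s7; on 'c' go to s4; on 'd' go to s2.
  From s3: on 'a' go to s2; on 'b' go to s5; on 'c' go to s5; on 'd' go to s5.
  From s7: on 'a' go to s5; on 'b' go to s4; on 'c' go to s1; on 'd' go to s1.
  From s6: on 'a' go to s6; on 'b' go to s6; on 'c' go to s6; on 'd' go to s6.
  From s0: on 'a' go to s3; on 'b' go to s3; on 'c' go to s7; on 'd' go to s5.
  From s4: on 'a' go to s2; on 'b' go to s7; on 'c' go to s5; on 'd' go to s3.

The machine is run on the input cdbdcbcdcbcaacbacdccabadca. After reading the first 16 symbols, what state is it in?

start at s5
read 'c': s5 → s6
read 'd': s6 → s6
read 'b': s6 → s6
read 'd': s6 → s6
read 'c': s6 → s6
read 'b': s6 → s6
read 'c': s6 → s6
read 'd': s6 → s6
read 'c': s6 → s6
read 'b': s6 → s6
read 'c': s6 → s6
read 'a': s6 → s6
read 'a': s6 → s6
read 'c': s6 → s6
read 'b': s6 → s6
read 'a': s6 → s6
After 16 symbols: s6.

s6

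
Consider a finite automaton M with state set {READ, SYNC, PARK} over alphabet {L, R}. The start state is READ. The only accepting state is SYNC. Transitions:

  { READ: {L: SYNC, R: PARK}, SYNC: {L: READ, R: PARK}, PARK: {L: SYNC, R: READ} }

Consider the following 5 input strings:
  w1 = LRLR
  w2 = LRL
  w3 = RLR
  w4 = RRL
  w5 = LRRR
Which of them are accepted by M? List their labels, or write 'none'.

w2, w4

w1: Trace: READ -L-> SYNC -R-> PARK -L-> SYNC -R-> PARK  → end PARK, rejected
w2: Trace: READ -L-> SYNC -R-> PARK -L-> SYNC  → end SYNC, accepted
w3: Trace: READ -R-> PARK -L-> SYNC -R-> PARK  → end PARK, rejected
w4: Trace: READ -R-> PARK -R-> READ -L-> SYNC  → end SYNC, accepted
w5: Trace: READ -L-> SYNC -R-> PARK -R-> READ -R-> PARK  → end PARK, rejected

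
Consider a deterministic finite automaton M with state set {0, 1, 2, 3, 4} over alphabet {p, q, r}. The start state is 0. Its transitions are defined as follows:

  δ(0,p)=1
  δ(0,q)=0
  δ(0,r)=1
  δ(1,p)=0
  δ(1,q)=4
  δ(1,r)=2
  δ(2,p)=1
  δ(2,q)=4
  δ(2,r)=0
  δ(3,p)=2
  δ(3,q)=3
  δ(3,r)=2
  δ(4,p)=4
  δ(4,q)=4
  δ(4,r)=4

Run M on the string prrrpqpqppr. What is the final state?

4

Trace: 0 -p-> 1 -r-> 2 -r-> 0 -r-> 1 -p-> 0 -q-> 0 -p-> 1 -q-> 4 -p-> 4 -p-> 4 -r-> 4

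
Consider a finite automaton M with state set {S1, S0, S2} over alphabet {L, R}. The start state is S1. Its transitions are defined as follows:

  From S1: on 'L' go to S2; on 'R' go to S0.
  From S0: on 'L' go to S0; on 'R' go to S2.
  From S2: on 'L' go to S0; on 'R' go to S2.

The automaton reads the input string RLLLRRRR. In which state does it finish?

Trace: S1 -R-> S0 -L-> S0 -L-> S0 -L-> S0 -R-> S2 -R-> S2 -R-> S2 -R-> S2

S2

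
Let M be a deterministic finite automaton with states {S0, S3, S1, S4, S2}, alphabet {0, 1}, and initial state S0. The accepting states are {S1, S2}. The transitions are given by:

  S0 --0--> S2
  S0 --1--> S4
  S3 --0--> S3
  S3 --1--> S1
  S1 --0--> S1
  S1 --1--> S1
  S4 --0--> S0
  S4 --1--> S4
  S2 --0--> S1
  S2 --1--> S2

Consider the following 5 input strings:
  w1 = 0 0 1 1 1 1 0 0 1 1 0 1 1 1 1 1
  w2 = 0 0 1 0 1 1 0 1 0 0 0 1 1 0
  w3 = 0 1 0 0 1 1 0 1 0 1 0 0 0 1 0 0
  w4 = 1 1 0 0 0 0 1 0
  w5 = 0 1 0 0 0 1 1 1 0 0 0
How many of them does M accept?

5

w1:
  start at S0
  read '0': S0 → S2
  read '0': S2 → S1
  read '1': S1 → S1
  read '1': S1 → S1
  read '1': S1 → S1
  read '1': S1 → S1
  read '0': S1 → S1
  read '0': S1 → S1
  read '1': S1 → S1
  read '1': S1 → S1
  read '0': S1 → S1
  read '1': S1 → S1
  read '1': S1 → S1
  read '1': S1 → S1
  read '1': S1 → S1
  read '1': S1 → S1
  end S1, accepted
w2:
  start at S0
  read '0': S0 → S2
  read '0': S2 → S1
  read '1': S1 → S1
  read '0': S1 → S1
  read '1': S1 → S1
  read '1': S1 → S1
  read '0': S1 → S1
  read '1': S1 → S1
  read '0': S1 → S1
  read '0': S1 → S1
  read '0': S1 → S1
  read '1': S1 → S1
  read '1': S1 → S1
  read '0': S1 → S1
  end S1, accepted
w3:
  start at S0
  read '0': S0 → S2
  read '1': S2 → S2
  read '0': S2 → S1
  read '0': S1 → S1
  read '1': S1 → S1
  read '1': S1 → S1
  read '0': S1 → S1
  read '1': S1 → S1
  read '0': S1 → S1
  read '1': S1 → S1
  read '0': S1 → S1
  read '0': S1 → S1
  read '0': S1 → S1
  read '1': S1 → S1
  read '0': S1 → S1
  read '0': S1 → S1
  end S1, accepted
w4:
  start at S0
  read '1': S0 → S4
  read '1': S4 → S4
  read '0': S4 → S0
  read '0': S0 → S2
  read '0': S2 → S1
  read '0': S1 → S1
  read '1': S1 → S1
  read '0': S1 → S1
  end S1, accepted
w5:
  start at S0
  read '0': S0 → S2
  read '1': S2 → S2
  read '0': S2 → S1
  read '0': S1 → S1
  read '0': S1 → S1
  read '1': S1 → S1
  read '1': S1 → S1
  read '1': S1 → S1
  read '0': S1 → S1
  read '0': S1 → S1
  read '0': S1 → S1
  end S1, accepted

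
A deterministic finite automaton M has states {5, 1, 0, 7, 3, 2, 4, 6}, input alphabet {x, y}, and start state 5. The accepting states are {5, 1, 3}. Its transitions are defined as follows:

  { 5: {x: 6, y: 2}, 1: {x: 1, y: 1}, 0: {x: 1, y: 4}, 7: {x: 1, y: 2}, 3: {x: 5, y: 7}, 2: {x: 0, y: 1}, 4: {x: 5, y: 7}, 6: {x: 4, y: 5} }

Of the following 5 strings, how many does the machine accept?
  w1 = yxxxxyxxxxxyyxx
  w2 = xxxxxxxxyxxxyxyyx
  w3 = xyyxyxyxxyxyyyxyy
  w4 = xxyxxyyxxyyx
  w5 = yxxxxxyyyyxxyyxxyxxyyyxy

5

w1:
  start at 5
  read 'y': 5 → 2
  read 'x': 2 → 0
  read 'x': 0 → 1
  read 'x': 1 → 1
  read 'x': 1 → 1
  read 'y': 1 → 1
  read 'x': 1 → 1
  read 'x': 1 → 1
  read 'x': 1 → 1
  read 'x': 1 → 1
  read 'x': 1 → 1
  read 'y': 1 → 1
  read 'y': 1 → 1
  read 'x': 1 → 1
  read 'x': 1 → 1
  end 1, accepted
w2:
  start at 5
  read 'x': 5 → 6
  read 'x': 6 → 4
  read 'x': 4 → 5
  read 'x': 5 → 6
  read 'x': 6 → 4
  read 'x': 4 → 5
  read 'x': 5 → 6
  read 'x': 6 → 4
  read 'y': 4 → 7
  read 'x': 7 → 1
  read 'x': 1 → 1
  read 'x': 1 → 1
  read 'y': 1 → 1
  read 'x': 1 → 1
  read 'y': 1 → 1
  read 'y': 1 → 1
  read 'x': 1 → 1
  end 1, accepted
w3:
  start at 5
  read 'x': 5 → 6
  read 'y': 6 → 5
  read 'y': 5 → 2
  read 'x': 2 → 0
  read 'y': 0 → 4
  read 'x': 4 → 5
  read 'y': 5 → 2
  read 'x': 2 → 0
  read 'x': 0 → 1
  read 'y': 1 → 1
  read 'x': 1 → 1
  read 'y': 1 → 1
  read 'y': 1 → 1
  read 'y': 1 → 1
  read 'x': 1 → 1
  read 'y': 1 → 1
  read 'y': 1 → 1
  end 1, accepted
w4:
  start at 5
  read 'x': 5 → 6
  read 'x': 6 → 4
  read 'y': 4 → 7
  read 'x': 7 → 1
  read 'x': 1 → 1
  read 'y': 1 → 1
  read 'y': 1 → 1
  read 'x': 1 → 1
  read 'x': 1 → 1
  read 'y': 1 → 1
  read 'y': 1 → 1
  read 'x': 1 → 1
  end 1, accepted
w5:
  start at 5
  read 'y': 5 → 2
  read 'x': 2 → 0
  read 'x': 0 → 1
  read 'x': 1 → 1
  read 'x': 1 → 1
  read 'x': 1 → 1
  read 'y': 1 → 1
  read 'y': 1 → 1
  read 'y': 1 → 1
  read 'y': 1 → 1
  read 'x': 1 → 1
  read 'x': 1 → 1
  read 'y': 1 → 1
  read 'y': 1 → 1
  read 'x': 1 → 1
  read 'x': 1 → 1
  read 'y': 1 → 1
  read 'x': 1 → 1
  read 'x': 1 → 1
  read 'y': 1 → 1
  read 'y': 1 → 1
  read 'y': 1 → 1
  read 'x': 1 → 1
  read 'y': 1 → 1
  end 1, accepted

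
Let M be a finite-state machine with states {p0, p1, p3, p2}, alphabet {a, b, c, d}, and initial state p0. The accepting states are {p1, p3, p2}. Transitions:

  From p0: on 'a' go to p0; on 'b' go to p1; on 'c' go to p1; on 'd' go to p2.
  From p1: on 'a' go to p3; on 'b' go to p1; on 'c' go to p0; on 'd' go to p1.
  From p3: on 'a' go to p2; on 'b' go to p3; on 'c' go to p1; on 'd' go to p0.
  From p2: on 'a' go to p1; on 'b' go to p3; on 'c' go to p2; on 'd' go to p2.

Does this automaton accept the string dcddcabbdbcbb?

Yes

p0 → p2 → p2 → p2 → p2 → p2 → p1 → p1 → p1 → p1 → p1 → p0 → p1 → p1
End state p1 is accepting.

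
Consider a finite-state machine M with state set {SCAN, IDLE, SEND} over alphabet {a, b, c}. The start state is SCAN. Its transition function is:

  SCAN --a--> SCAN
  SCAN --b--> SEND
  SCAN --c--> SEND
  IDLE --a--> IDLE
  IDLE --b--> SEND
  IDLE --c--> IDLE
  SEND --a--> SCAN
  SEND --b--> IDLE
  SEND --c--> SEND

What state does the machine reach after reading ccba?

IDLE

Trace: SCAN -c-> SEND -c-> SEND -b-> IDLE -a-> IDLE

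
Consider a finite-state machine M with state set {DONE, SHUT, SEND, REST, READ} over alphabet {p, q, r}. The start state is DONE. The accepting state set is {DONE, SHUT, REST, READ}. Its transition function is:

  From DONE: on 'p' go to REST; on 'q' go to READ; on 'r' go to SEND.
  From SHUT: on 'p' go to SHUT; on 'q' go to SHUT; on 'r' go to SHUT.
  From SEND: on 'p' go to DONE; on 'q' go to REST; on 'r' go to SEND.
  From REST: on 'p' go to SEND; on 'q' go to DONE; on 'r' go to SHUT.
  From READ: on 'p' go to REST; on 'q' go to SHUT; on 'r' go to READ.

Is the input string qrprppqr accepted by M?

Yes

Trace: DONE -q-> READ -r-> READ -p-> REST -r-> SHUT -p-> SHUT -p-> SHUT -q-> SHUT -r-> SHUT
End state SHUT is accepting.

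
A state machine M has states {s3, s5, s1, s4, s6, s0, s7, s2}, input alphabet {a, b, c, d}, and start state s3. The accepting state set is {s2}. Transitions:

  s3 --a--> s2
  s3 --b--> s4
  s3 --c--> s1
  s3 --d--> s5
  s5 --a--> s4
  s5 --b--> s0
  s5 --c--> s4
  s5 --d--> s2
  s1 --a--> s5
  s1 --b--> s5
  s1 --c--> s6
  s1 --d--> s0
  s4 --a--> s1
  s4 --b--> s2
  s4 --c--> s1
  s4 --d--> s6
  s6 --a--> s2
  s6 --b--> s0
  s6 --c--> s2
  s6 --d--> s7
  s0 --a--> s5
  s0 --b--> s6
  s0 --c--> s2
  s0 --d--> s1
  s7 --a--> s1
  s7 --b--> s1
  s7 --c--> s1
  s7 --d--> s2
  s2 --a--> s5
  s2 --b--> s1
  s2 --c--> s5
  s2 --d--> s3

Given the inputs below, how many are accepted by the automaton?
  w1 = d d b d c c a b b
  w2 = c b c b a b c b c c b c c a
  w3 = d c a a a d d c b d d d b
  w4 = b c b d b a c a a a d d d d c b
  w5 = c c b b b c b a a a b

w1: Trace: s3 -d-> s5 -d-> s2 -b-> s1 -d-> s0 -c-> s2 -c-> s5 -a-> s4 -b-> s2 -b-> s1  → end s1, rejected
w2: Trace: s3 -c-> s1 -b-> s5 -c-> s4 -b-> s2 -a-> s5 -b-> s0 -c-> s2 -b-> s1 -c-> s6 -c-> s2 -b-> s1 -c-> s6 -c-> s2 -a-> s5  → end s5, rejected
w3: Trace: s3 -d-> s5 -c-> s4 -a-> s1 -a-> s5 -a-> s4 -d-> s6 -d-> s7 -c-> s1 -b-> s5 -d-> s2 -d-> s3 -d-> s5 -b-> s0  → end s0, rejected
w4: Trace: s3 -b-> s4 -c-> s1 -b-> s5 -d-> s2 -b-> s1 -a-> s5 -c-> s4 -a-> s1 -a-> s5 -a-> s4 -d-> s6 -d-> s7 -d-> s2 -d-> s3 -c-> s1 -b-> s5  → end s5, rejected
w5: Trace: s3 -c-> s1 -c-> s6 -b-> s0 -b-> s6 -b-> s0 -c-> s2 -b-> s1 -a-> s5 -a-> s4 -a-> s1 -b-> s5  → end s5, rejected

0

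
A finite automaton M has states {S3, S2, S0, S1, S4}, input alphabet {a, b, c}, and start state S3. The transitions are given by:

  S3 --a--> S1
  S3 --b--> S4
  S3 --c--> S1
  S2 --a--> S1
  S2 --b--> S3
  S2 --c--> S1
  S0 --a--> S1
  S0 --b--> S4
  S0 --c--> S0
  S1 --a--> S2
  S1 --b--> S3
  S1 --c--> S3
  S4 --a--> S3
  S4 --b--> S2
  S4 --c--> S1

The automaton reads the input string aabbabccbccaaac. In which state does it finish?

S3

start at S3
read 'a': S3 → S1
read 'a': S1 → S2
read 'b': S2 → S3
read 'b': S3 → S4
read 'a': S4 → S3
read 'b': S3 → S4
read 'c': S4 → S1
read 'c': S1 → S3
read 'b': S3 → S4
read 'c': S4 → S1
read 'c': S1 → S3
read 'a': S3 → S1
read 'a': S1 → S2
read 'a': S2 → S1
read 'c': S1 → S3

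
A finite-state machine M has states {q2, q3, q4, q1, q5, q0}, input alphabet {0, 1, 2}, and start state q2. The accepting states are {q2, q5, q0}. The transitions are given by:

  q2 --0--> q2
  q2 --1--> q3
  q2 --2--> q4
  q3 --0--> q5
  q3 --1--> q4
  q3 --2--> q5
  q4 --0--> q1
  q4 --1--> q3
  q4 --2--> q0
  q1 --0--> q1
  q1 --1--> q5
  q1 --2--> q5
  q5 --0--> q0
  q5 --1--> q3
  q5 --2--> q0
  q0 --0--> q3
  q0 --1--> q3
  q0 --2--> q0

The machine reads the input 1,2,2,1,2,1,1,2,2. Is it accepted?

Trace: q2 -1-> q3 -2-> q5 -2-> q0 -1-> q3 -2-> q5 -1-> q3 -1-> q4 -2-> q0 -2-> q0
End state q0 is accepting.

Yes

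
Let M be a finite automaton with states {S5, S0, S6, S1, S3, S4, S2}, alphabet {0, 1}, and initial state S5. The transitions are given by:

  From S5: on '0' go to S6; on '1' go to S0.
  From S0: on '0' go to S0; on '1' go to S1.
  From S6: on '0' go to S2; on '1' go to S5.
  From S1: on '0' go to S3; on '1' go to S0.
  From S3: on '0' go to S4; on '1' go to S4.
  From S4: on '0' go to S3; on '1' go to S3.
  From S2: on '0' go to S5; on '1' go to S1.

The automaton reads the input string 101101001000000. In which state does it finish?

S5 → S0 → S0 → S1 → S0 → S0 → S1 → S3 → S4 → S3 → S4 → S3 → S4 → S3 → S4 → S3

S3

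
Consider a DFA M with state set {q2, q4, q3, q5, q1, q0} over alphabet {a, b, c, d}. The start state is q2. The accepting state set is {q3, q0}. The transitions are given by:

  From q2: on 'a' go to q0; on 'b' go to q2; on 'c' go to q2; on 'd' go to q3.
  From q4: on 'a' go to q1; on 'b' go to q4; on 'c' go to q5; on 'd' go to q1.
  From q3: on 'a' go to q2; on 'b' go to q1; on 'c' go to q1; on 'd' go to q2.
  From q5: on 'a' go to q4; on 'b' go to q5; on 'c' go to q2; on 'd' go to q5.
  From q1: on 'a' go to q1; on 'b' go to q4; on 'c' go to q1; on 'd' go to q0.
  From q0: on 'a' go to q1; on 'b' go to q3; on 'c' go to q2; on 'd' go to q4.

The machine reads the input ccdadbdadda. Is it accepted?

Trace: q2 -c-> q2 -c-> q2 -d-> q3 -a-> q2 -d-> q3 -b-> q1 -d-> q0 -a-> q1 -d-> q0 -d-> q4 -a-> q1
End state q1 is not accepting.

No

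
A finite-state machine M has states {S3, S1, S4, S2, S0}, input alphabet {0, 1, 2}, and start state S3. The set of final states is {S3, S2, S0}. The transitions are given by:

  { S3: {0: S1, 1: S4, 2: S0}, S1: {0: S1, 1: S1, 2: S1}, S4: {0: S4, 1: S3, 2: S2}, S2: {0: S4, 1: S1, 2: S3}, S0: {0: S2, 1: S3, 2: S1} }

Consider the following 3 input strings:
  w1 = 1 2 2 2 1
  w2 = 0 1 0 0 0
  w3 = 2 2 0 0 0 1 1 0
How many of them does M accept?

1

w1: Trace: S3 -1-> S4 -2-> S2 -2-> S3 -2-> S0 -1-> S3  → end S3, accepted
w2: Trace: S3 -0-> S1 -1-> S1 -0-> S1 -0-> S1 -0-> S1  → end S1, rejected
w3: Trace: S3 -2-> S0 -2-> S1 -0-> S1 -0-> S1 -0-> S1 -1-> S1 -1-> S1 -0-> S1  → end S1, rejected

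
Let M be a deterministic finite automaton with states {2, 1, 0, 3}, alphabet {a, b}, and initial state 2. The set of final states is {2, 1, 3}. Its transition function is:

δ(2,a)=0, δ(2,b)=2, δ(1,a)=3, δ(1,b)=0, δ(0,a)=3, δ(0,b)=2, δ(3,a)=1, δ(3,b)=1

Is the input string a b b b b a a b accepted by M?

Yes

Trace: 2 -a-> 0 -b-> 2 -b-> 2 -b-> 2 -b-> 2 -a-> 0 -a-> 3 -b-> 1
End state 1 is accepting.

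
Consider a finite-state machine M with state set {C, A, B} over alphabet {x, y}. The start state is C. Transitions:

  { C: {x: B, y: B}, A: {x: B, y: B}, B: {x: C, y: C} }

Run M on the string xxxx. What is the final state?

start at C
read 'x': C → B
read 'x': B → C
read 'x': C → B
read 'x': B → C

C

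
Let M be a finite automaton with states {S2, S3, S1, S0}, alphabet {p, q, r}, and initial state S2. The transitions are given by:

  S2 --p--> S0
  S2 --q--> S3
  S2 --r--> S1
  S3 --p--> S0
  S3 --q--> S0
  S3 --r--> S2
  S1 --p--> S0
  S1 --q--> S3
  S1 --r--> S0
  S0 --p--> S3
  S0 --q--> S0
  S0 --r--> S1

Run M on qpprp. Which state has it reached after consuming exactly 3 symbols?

S3

S2 → S3 → S0 → S3
After 3 symbols: S3.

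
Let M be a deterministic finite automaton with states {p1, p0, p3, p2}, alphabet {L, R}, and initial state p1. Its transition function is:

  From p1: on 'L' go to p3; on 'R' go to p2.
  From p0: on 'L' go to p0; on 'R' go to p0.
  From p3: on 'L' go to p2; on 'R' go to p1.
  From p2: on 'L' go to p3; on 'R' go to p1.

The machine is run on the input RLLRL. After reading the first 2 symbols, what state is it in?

p1 → p2 → p3
After 2 symbols: p3.

p3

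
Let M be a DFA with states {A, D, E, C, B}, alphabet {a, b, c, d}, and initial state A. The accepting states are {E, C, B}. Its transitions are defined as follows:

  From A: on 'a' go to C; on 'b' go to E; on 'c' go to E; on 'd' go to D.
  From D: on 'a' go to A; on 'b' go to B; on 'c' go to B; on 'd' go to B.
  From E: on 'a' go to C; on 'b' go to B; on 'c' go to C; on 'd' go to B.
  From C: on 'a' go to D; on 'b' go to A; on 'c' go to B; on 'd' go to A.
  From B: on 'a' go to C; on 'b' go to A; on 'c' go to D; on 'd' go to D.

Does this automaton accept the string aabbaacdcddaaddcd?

Trace: A -a-> C -a-> D -b-> B -b-> A -a-> C -a-> D -c-> B -d-> D -c-> B -d-> D -d-> B -a-> C -a-> D -d-> B -d-> D -c-> B -d-> D
End state D is not accepting.

No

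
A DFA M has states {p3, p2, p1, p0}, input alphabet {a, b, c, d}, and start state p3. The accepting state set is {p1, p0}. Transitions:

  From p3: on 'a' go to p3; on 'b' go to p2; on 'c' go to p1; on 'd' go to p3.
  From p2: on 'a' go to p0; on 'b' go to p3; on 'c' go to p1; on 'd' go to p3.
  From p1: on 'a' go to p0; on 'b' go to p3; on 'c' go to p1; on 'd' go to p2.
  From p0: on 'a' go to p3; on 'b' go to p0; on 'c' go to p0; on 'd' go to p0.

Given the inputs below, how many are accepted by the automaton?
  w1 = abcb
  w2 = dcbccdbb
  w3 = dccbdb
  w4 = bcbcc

1

w1: Trace: p3 -a-> p3 -b-> p2 -c-> p1 -b-> p3  → end p3, rejected
w2: Trace: p3 -d-> p3 -c-> p1 -b-> p3 -c-> p1 -c-> p1 -d-> p2 -b-> p3 -b-> p2  → end p2, rejected
w3: Trace: p3 -d-> p3 -c-> p1 -c-> p1 -b-> p3 -d-> p3 -b-> p2  → end p2, rejected
w4: Trace: p3 -b-> p2 -c-> p1 -b-> p3 -c-> p1 -c-> p1  → end p1, accepted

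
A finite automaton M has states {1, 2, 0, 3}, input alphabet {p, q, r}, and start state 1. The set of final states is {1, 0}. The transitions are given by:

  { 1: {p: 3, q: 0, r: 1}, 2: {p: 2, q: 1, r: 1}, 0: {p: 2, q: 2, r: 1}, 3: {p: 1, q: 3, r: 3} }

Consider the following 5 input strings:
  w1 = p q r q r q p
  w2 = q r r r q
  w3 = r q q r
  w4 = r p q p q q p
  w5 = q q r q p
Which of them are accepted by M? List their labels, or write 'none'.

w1: 1 → 3 → 3 → 3 → 3 → 3 → 3 → 1  → end 1, accepted
w2: 1 → 0 → 1 → 1 → 1 → 0  → end 0, accepted
w3: 1 → 1 → 0 → 2 → 1  → end 1, accepted
w4: 1 → 1 → 3 → 3 → 1 → 0 → 2 → 2  → end 2, rejected
w5: 1 → 0 → 2 → 1 → 0 → 2  → end 2, rejected

w1, w2, w3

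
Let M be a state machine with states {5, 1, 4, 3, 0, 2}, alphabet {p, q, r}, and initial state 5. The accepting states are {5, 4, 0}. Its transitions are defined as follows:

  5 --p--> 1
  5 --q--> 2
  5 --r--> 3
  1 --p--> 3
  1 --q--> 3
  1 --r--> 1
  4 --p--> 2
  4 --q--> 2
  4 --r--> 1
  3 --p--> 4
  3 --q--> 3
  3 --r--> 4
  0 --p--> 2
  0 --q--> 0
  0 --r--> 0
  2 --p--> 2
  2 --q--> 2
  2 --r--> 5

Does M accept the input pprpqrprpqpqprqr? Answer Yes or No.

start at 5
read 'p': 5 → 1
read 'p': 1 → 3
read 'r': 3 → 4
read 'p': 4 → 2
read 'q': 2 → 2
read 'r': 2 → 5
read 'p': 5 → 1
read 'r': 1 → 1
read 'p': 1 → 3
read 'q': 3 → 3
read 'p': 3 → 4
read 'q': 4 → 2
read 'p': 2 → 2
read 'r': 2 → 5
read 'q': 5 → 2
read 'r': 2 → 5
End state 5 is accepting.

Yes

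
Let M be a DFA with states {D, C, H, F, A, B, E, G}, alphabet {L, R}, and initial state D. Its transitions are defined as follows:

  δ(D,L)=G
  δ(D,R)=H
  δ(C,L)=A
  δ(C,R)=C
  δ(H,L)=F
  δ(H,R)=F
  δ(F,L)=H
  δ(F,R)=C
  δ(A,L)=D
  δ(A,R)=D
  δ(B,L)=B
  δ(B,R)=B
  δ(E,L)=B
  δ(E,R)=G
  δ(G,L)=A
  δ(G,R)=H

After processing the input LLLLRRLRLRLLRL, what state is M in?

D → G → A → D → G → H → F → H → F → H → F → H → F → C → A

A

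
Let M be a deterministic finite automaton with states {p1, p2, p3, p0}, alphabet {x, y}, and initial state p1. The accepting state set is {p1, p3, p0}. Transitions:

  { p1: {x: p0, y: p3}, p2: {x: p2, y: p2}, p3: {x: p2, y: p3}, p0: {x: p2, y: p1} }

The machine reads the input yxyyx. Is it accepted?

Trace: p1 -y-> p3 -x-> p2 -y-> p2 -y-> p2 -x-> p2
End state p2 is not accepting.

No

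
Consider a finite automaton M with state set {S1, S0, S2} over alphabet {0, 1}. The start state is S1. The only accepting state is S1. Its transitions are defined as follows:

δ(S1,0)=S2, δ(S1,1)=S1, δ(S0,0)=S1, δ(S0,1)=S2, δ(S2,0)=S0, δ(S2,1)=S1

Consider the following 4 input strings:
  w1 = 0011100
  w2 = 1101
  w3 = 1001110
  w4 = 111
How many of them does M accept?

w1: S1 → S2 → S0 → S2 → S1 → S1 → S2 → S0  → end S0, rejected
w2: S1 → S1 → S1 → S2 → S1  → end S1, accepted
w3: S1 → S1 → S2 → S0 → S2 → S1 → S1 → S2  → end S2, rejected
w4: S1 → S1 → S1 → S1  → end S1, accepted

2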